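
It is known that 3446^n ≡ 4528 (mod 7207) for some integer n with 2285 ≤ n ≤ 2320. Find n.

2288

Compute 3446^2285 mod 7207 = 4313, then multiply by 3446 repeatedly:
  3446^2285=4313  3446^2286=1764  3446^2287=3243  3446^2288=4528
Found 4528 at exponent 2288.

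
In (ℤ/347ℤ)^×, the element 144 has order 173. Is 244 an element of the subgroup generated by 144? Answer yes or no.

244 ∈ ⟨144⟩ iff 244^173 ≡ 1 (mod 347), since |⟨144⟩| = 173.
244^173 mod 347 = 1.
Since 1 = 1, 244 lies in the subgroup.

yes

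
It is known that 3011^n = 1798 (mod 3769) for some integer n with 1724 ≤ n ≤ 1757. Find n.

1746

Compute 3011^1724 mod 3769 = 759, then multiply by 3011 repeatedly:
  3011^1724=759  3011^1725=1335  3011^1726=1931  3011^1727=2443  3011^1728=2554
  3011^1729=1334  3011^1730=2689  3011^1731=767  3011^1732=2809  3011^1733=263
  3011^1734=403  3011^1735=3584  3011^1736=777  3011^1737=2767  3011^1738=1947
  3011^1739=1622  3011^1740=2987  3011^1741=1023  3011^1742=980  3011^1743=3422
  3011^1744=2965  3011^1745=2623  3011^1746=1798
Found 1798 at exponent 1746.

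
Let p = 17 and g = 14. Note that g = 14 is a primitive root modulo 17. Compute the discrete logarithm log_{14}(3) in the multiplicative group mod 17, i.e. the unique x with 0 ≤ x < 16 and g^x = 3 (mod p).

9

Successive powers of 14 modulo 17:
  14^0=1  14^1=14  14^2=9  14^3=7  14^4=13  14^5=12
  14^6=15  14^7=6  14^8=16  14^9=3
So 14^9 ≡ 3 (mod 17), giving x = 9.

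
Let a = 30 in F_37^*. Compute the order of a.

18

The order of 30 must divide p − 1 = 36 = 2^2 · 3^2.
Divisors: 1, 2, 3, 4, 6, 9, 12, 18, 36.
Check each in increasing order: 30^1 ≡ 30;  30^2 ≡ 12;  30^3 ≡ 27;  30^4 ≡ 33;  30^6 ≡ 26;  30^9 ≡ 36;  30^12 ≡ 10;  30^18 ≡ 1.
Smallest exponent giving 1 is 18.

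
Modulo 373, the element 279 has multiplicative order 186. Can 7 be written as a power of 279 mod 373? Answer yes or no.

yes

7 ∈ ⟨279⟩ iff 7^186 ≡ 1 (mod 373), since |⟨279⟩| = 186.
7^186 mod 373 = 1.
Since 1 = 1, 7 lies in the subgroup.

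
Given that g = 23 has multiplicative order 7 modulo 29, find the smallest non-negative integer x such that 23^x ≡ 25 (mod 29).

5

Successive powers of 23 modulo 29:
  23^0=1  23^1=23  23^2=7  23^3=16  23^4=20  23^5=25
So 23^5 ≡ 25 (mod 29), giving x = 5.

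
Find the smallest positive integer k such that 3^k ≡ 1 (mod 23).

The order of 3 must divide p − 1 = 22 = 2 · 11.
Divisors: 1, 2, 11, 22.
Check each in increasing order: 3^1 ≡ 3;  3^2 ≡ 9;  3^11 ≡ 1.
Smallest exponent giving 1 is 11.

11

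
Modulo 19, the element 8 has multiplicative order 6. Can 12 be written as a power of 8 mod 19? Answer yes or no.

12 ∈ ⟨8⟩ iff 12^6 ≡ 1 (mod 19), since |⟨8⟩| = 6.
12^6 mod 19 = 1.
Since 1 = 1, 12 lies in the subgroup.

yes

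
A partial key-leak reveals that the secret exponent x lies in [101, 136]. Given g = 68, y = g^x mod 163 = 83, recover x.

Compute 68^101 mod 163 = 76, then multiply by 68 repeatedly:
  68^101=76  68^102=115  68^103=159  68^104=54  68^105=86
  68^106=143  68^107=107  68^108=104  68^109=63  68^110=46
  68^111=31  68^112=152  68^113=67  68^114=155  68^115=108
  68^116=9  68^117=123  68^118=51  68^119=45  68^120=126
  68^121=92  68^122=62  68^123=141  68^124=134  68^125=147
  68^126=53  68^127=18  68^128=83
Found 83 at exponent 128.

128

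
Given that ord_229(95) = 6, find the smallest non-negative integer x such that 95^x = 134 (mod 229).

4

Successive powers of 95 modulo 229:
  95^0=1  95^1=95  95^2=94  95^3=228  95^4=134
So 95^4 ≡ 134 (mod 229), giving x = 4.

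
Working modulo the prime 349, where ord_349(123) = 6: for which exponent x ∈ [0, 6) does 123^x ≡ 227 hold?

Successive powers of 123 modulo 349:
  123^0=1  123^1=123  123^2=122  123^3=348  123^4=226  123^5=227
So 123^5 ≡ 227 (mod 349), giving x = 5.

5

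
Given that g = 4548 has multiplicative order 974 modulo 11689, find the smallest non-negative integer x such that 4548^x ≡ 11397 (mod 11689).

499

Baby-step giant-step with m = ceil(sqrt(974)) = 32.
Baby table (4548^j mod 11689 for j=0..31):
  0:1  1:4548  2:6463  3:7578  4:5572  5:11393  6:9716  7:3948
  8:1200  9:10526  10:5793  11:11247  12:292  13:7159  14:5267  15:3555
  16:2253  17:7080  18:8334  19:7294  20:11419  21:11074  22:8340  23:11204
  24:3441  25:9786  26:6705  27:9428  28:3292  29:10096  30:2216  31:2450
Giant step factor: 4548^(-32) ≡ 1395 (mod 11689).
Scan 11397·1395^i mod 11689 for i = 0, 1, …:
  i=0: 11397   i=1: 1775   i=2: 9746   i=3: 1363
  i=4: 7767   i=5: 10951   i=6: 10811   i=7: 2535
  i=8: 6247   i=9: 6260     …   i=14: 4773
  i=15: 7294
Match at i=15, j=19: x = 15·32 + 19 = 499.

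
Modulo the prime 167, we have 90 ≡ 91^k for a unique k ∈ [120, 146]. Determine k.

143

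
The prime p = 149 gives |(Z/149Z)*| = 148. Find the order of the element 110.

74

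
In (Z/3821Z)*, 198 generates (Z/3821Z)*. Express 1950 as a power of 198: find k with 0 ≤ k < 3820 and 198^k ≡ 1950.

358

Baby-step giant-step with m = ceil(sqrt(3820)) = 62.
Baby table (198^j mod 3821 for j=0..61):
  0:1  1:198  2:994  3:1941  4:2218  5:3570  6:3796  7:2692
  8:1897  9:1148  10:1865  11:2454  12:625  13:1478  14:2248  15:1868
  16:3048  17:3607  18:3480  19:1260  20:1115  21:2973  22:220  23:1529
  24:883  25:2889  26:2693  27:2095  28:2142  29:3806  30:851  31:374
  32:1453  33:1119  34:3765  35:375  36:1651  37:2113  38:1885  39:2593
  40:1400  41:2088  42:756  43:669  44:2548  45:132  46:3210  47:1294
  48:205  49:2380  50:1257  51:521  52:3812  53:2039  54:2517  55:1636
  56:2964  57:2259  58:225  59:2519  60:2032  61:1131
Giant step factor: 198^(-62) ≡ 1283 (mod 3821).
Scan 1950·1283^i mod 3821 for i = 0, 1, …:
  i=0: 1950   i=1: 2916   i=2: 469   i=3: 1830
  i=4: 1796   i=5: 205
Match at i=5, j=48: k = 5·62 + 48 = 358.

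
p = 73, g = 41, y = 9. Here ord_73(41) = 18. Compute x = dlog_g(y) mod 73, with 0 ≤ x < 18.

3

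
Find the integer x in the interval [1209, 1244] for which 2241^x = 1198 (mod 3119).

1228

Compute 2241^1209 mod 3119 = 2686, then multiply by 2241 repeatedly:
  2241^1209=2686  2241^1210=2775  2241^1211=2608  2241^1212=2641  2241^1213=1738
  2241^1214=2346  2241^1215=1871  2241^1216=975  2241^1217=1675  2241^1218=1518
  2241^1219=2128  2241^1220=3016  2241^1221=3102  2241^1222=2450  2241^1223=1010
  2241^1224=2135  2241^1225=3108  2241^1226=301  2241^1227=837  2241^1228=1198
Found 1198 at exponent 1228.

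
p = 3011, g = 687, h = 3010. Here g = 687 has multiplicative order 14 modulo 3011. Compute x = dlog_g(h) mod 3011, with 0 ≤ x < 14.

Successive powers of 687 modulo 3011:
  687^0=1  687^1=687  687^2=2253  687^3=157  687^4=2474  687^5=1434
  687^6=561  687^7=3010
So 687^7 ≡ 3010 (mod 3011), giving x = 7.

7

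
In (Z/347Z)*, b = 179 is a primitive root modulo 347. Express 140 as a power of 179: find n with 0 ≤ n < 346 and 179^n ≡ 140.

Baby-step giant-step with m = ceil(sqrt(346)) = 19.
Baby table (179^j mod 347 for j=0..18):
  0:1  1:179  2:117  3:123  4:156  5:164  6:208  7:103
  8:46  9:253  10:177  11:106  12:236  13:257  14:199  15:227
  16:34  17:187  18:161
Giant step factor: 179^(-19) ≡ 135 (mod 347).
Scan 140·135^i mod 347 for i = 0, 1, …:
  i=0: 140   i=1: 162   i=2: 9   i=3: 174
  i=4: 241   i=5: 264   i=6: 246   i=7: 245
  i=8: 110   i=9: 276   i=10: 131   i=11: 335
  i=12: 115   i=13: 257
Match at i=13, j=13: n = 13·19 + 13 = 260.

260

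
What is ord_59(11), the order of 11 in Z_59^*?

58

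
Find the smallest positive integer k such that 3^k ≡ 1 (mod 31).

The order of 3 must divide p − 1 = 30 = 2 · 3 · 5.
Divisors: 1, 2, 3, 5, 6, 10, 15, 30.
Check each in increasing order: 3^1 ≡ 3;  3^2 ≡ 9;  3^3 ≡ 27;  3^5 ≡ 26;  3^6 ≡ 16;  3^10 ≡ 25;  3^15 ≡ 30;  3^30 ≡ 1.
Smallest exponent giving 1 is 30.

30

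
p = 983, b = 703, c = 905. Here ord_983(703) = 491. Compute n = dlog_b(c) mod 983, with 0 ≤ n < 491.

54

Baby-step giant-step with m = ceil(sqrt(491)) = 23.
Baby table (703^j mod 983 for j=0..22):
  0:1  1:703  2:743  3:356  4:586  5:81  6:912  7:220
  8:329  9:282  10:663  11:147  12:126  13:108  14:233  15:621
  16:111  17:376  18:884  19:196  20:168  21:144  22:966
Giant step factor: 703^(-23) ≡ 742 (mod 983).
Scan 905·742^i mod 983 for i = 0, 1, …:
  i=0: 905   i=1: 121   i=2: 329
Match at i=2, j=8: n = 2·23 + 8 = 54.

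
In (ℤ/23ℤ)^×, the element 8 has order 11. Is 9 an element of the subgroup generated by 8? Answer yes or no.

yes

⟨8⟩ has order 11; its elements mod 23 are {1, 2, 3, 4, 6, 8, 9, 12, 13, 16, 18}.
9 is in this set.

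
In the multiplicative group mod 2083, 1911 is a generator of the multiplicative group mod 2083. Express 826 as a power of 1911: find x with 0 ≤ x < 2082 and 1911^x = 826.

1086

Baby-step giant-step with m = ceil(sqrt(2082)) = 46.
Baby table (1911^j mod 2083 for j=0..45):
  0:1  1:1911  2:422  3:321  4:1029  5:67  6:974  7:1195
  8:677  9:204  10:323  11:685  12:911  13:1616  14:1170  15:811
  16:69  17:630  18:2039  19:1319  20:179  21:457  22:550  23:1218
  24:887  25:1578  26:1457  27:1439  28:369  29:1105  30:1576  31:1801
  32:595  33:1810  34:1130  35:1442  36:1936  37:288  38:456  39:722
  40:796  41:566  42:549  43:1390  44:465  45:1257
Giant step factor: 1911^(-46) ≡ 2010 (mod 2083).
Scan 826·2010^i mod 2083 for i = 0, 1, …:
  i=0: 826   i=1: 109   i=2: 375   i=3: 1787
  i=4: 778   i=5: 1530   i=6: 792   i=7: 508
  i=8: 410   i=9: 1315     …   i=22: 1707
  i=23: 369
Match at i=23, j=28: x = 23·46 + 28 = 1086.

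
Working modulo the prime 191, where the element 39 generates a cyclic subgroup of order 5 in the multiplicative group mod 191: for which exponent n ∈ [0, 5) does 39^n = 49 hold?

4

Successive powers of 39 modulo 191:
  39^0=1  39^1=39  39^2=184  39^3=109  39^4=49
So 39^4 ≡ 49 (mod 191), giving n = 4.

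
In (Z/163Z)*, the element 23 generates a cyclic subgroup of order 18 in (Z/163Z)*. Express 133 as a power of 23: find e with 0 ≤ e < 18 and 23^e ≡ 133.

Successive powers of 23 modulo 163:
  23^0=1  23^1=23  23^2=40  23^3=105  23^4=133
So 23^4 ≡ 133 (mod 163), giving e = 4.

4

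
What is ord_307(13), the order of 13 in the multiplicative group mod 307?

The order of 13 must divide p − 1 = 306 = 2 · 3^2 · 17.
Divisors: 1, 2, 3, 6, 9, 17, 18, 34, 51, 102, 153, 306.
Check each in increasing order: 13^1 ≡ 13;  13^2 ≡ 169;  13^3 ≡ 48;  13^6 ≡ 155;  13^9 ≡ 72;  13^17 ≡ 139;  13^18 ≡ 272;  13^34 ≡ 287;  13^51 ≡ 290;  13^102 ≡ 289;  13^153 ≡ 306;  13^306 ≡ 1.
Smallest exponent giving 1 is 306.

306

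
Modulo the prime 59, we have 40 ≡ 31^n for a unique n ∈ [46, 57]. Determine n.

57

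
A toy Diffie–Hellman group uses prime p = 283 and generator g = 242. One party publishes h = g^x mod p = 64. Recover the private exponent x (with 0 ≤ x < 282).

186

Baby-step giant-step with m = ceil(sqrt(282)) = 17.
Baby table (242^j mod 283 for j=0..16):
  0:1  1:242  2:266  3:131  4:6  5:37  6:181  7:220
  8:36  9:222  10:237  11:188  12:216  13:200  14:7  15:279
  16:164
Giant step factor: 242^(-17) ≡ 154 (mod 283).
Scan 64·154^i mod 283 for i = 0, 1, …:
  i=0: 64   i=1: 234   i=2: 95   i=3: 197
  i=4: 57   i=5: 5   i=6: 204   i=7: 3
  i=8: 179   i=9: 115   i=10: 164
Match at i=10, j=16: x = 10·17 + 16 = 186.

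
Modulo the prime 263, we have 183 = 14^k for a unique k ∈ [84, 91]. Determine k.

Compute 14^84 mod 263 = 62, then multiply by 14 repeatedly:
  14^84=62  14^85=79  14^86=54  14^87=230  14^88=64
  14^89=107  14^90=183
Found 183 at exponent 90.

90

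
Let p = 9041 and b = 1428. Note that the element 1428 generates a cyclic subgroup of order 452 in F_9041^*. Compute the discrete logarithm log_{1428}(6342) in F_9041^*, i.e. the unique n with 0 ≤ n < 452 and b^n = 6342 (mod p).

Successive powers of 1428 modulo 9041:
  1428^0=1  1428^1=1428  1428^2=4959  1428^3=2349  1428^4=161  1428^5=3883
  1428^6=2791  1428^7=7508  1428^8=7839  1428^9=1334  1428^10=6342
So 1428^10 ≡ 6342 (mod 9041), giving n = 10.

10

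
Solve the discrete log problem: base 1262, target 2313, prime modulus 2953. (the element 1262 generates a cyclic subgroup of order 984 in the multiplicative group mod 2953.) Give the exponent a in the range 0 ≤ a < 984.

Baby-step giant-step with m = ceil(sqrt(984)) = 32.
Baby table (1262^j mod 2953 for j=0..31):
  0:1  1:1262  2:977  3:1573  4:710  5:1261  6:2668  7:596
  8:2090  9:551  10:1407  11:881  12:1494  13:1414  14:856  15:2427
  16:613  17:2873  18:2395  19:1571  20:1139  21:2260  22:2475  23:2129
  24:2521  25:1121  26:215  27:2607  28:392  29:1553  30:2047  31:2392
Giant step factor: 1262^(-32) ≡ 2949 (mod 2953).
Scan 2313·2949^i mod 2953 for i = 0, 1, …:
  i=0: 2313   i=1: 2560   i=2: 1572   i=3: 2571
  i=4: 1528   i=5: 2747   i=6: 824   i=7: 2610
  i=8: 1372   i=9: 418     …   i=21: 345
  i=22: 1573
Match at i=22, j=3: a = 22·32 + 3 = 707.

707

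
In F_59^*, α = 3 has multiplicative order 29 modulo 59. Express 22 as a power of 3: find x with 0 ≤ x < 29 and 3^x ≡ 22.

4

Successive powers of 3 modulo 59:
  3^0=1  3^1=3  3^2=9  3^3=27  3^4=22
So 3^4 ≡ 22 (mod 59), giving x = 4.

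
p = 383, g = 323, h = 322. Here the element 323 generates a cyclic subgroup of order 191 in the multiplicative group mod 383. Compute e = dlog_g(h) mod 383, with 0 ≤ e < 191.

Baby-step giant-step with m = ceil(sqrt(191)) = 14.
Baby table (323^j mod 383 for j=0..13):
  0:1  1:323  2:153  3:12  4:46  5:304  6:144  7:169
  8:201  9:196  10:113  11:114  12:54  13:207
Giant step factor: 323^(-14) ≡ 7 (mod 383).
Scan 322·7^i mod 383 for i = 0, 1, …:
  i=0: 322   i=1: 339   i=2: 75   i=3: 142
  i=4: 228   i=5: 64   i=6: 65   i=7: 72
  i=8: 121   i=9: 81   i=10: 184   i=11: 139
  i=12: 207
Match at i=12, j=13: e = 12·14 + 13 = 181.

181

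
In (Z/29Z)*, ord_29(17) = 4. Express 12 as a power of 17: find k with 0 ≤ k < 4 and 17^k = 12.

Successive powers of 17 modulo 29:
  17^0=1  17^1=17  17^2=28  17^3=12
So 17^3 ≡ 12 (mod 29), giving k = 3.

3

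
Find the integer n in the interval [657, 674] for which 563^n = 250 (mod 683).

660

Compute 563^657 mod 683 = 658, then multiply by 563 repeatedly:
  563^657=658  563^658=268  563^659=624  563^660=250
Found 250 at exponent 660.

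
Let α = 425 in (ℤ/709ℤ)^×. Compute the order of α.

236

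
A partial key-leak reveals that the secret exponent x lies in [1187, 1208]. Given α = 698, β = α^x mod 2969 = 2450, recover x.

1196

Compute 698^1187 mod 2969 = 966, then multiply by 698 repeatedly:
  698^1187=966  698^1188=305  698^1189=2091  698^1190=1739  698^1191=2470
  698^1192=2040  698^1193=1769  698^1194=2627  698^1195=1773  698^1196=2450
Found 2450 at exponent 1196.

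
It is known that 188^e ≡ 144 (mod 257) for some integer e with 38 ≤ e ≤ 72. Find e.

42

Compute 188^38 mod 257 = 157, then multiply by 188 repeatedly:
  188^38=157  188^39=218  188^40=121  188^41=132  188^42=144
Found 144 at exponent 42.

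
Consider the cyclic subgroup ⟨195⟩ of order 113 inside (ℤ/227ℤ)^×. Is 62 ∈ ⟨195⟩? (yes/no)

yes

62 ∈ ⟨195⟩ iff 62^113 ≡ 1 (mod 227), since |⟨195⟩| = 113.
62^113 mod 227 = 1.
Since 1 = 1, 62 lies in the subgroup.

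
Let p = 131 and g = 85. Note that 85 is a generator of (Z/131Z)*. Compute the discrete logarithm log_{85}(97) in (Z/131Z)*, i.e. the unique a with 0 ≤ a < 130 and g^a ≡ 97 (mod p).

121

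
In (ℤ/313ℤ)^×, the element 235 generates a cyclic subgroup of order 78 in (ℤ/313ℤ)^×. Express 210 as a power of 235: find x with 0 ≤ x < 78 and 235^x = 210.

Successive powers of 235 modulo 313:
  235^0=1  235^1=235  235^2=137  235^3=269  235^4=302  235^5=232
  235^6=58  235^7=171  235^8=121  235^9=265  235^10=301  235^11=310
  235^12=234  235^13=215  235^14=132  235^15=33  235^16=243  235^17=139
  235^18=113  235^19=263  235^20=144  235^21=36  235^22=9  235^23=237
  235^24=294  235^25=230  235^26=214  235^27=210
So 235^27 ≡ 210 (mod 313), giving x = 27.

27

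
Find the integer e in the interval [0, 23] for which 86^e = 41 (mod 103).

8

Compute 86^0 mod 103 = 1, then multiply by 86 repeatedly:
  86^0=1  86^1=86  86^2=83  86^3=31  86^4=91
  86^5=101  86^6=34  86^7=40  86^8=41
Found 41 at exponent 8.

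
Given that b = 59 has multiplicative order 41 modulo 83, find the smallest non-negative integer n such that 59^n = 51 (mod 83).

11

Baby-step giant-step with m = ceil(sqrt(41)) = 7.
Baby table (59^j mod 83 for j=0..6):
  0:1  1:59  2:78  3:37  4:25  5:64  6:41
Giant step factor: 59^(-7) ≡ 7 (mod 83).
Scan 51·7^i mod 83 for i = 0, 1, …:
  i=0: 51   i=1: 25
Match at i=1, j=4: n = 1·7 + 4 = 11.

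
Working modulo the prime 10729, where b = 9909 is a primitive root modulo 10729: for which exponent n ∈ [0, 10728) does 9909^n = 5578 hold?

Baby-step giant-step with m = ceil(sqrt(10728)) = 104.
Baby table (9909^j mod 10729 for j=0..103):
  0:1  1:9909  2:7202  3:6039  4:4818  5:8241  6:1650  7:9583
  8:6297  9:7838  10:10240  11:4007  12:8063  13:8133  14:4378  15:4255
  16:8554  17:2486  18:10719  19:8200  20:3083  21:3984  22:5465  23:3422
  24:4958  25:731  26:1404  27:7452  28:4890  29:2846  30:5202  31:4502
  32:9865  33:366  34:292  35:7327  36:100  37:3832  38:1357  39:3076
  40:9724  41:8696  42:4065  43:3419  44:7418  45:583  46:4745  47:3727
  48:1625  49:8625  50:8640  51:7069  52:7809  53:1833  54:9729  55:4596
  56:7888  57:1427  58:10050  59:9601  60:2266  61:8726  62:923  63:4899
  64:6195  65:5646  66:5208  67:10311  68:10161  69:4413  70:7742  71:3128
  72:10000  73:7685  74:6952  75:7188  76:6790  77:551  78:9527  79:9301
  80:1499  81:4655  82:2424  83:7914  84:1565  85:4180  86:5680  87:9515
  88:8412  89:907  90:7290  91:8982  92:5583  93:3223  94:7203  95:5219
  96:1291  97:3551  98:6468  99:7095  100:7947  101:6692  102:5808  103:1116
Giant step factor: 9909^(-104) ≡ 7512 (mod 10729).
Scan 5578·7512^i mod 10729 for i = 0, 1, …:
  i=0: 5578   i=1: 5191   i=2: 5606   i=3: 947
  i=4: 537   i=5: 10569   i=6: 10457   i=7: 5975
  i=8: 4793   i=9: 9221     …   i=45: 6809
  i=46: 4065
Match at i=46, j=42: n = 46·104 + 42 = 4826.

4826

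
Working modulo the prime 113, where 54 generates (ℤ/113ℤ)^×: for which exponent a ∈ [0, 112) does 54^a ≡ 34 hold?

Baby-step giant-step with m = ceil(sqrt(112)) = 11.
Baby table (54^j mod 113 for j=0..10):
  0:1  1:54  2:91  3:55  4:32  5:33  6:87  7:65
  8:7  9:39  10:72
Giant step factor: 54^(-11) ≡ 86 (mod 113).
Scan 34·86^i mod 113 for i = 0, 1, …:
  i=0: 34   i=1: 99   i=2: 39
Match at i=2, j=9: a = 2·11 + 9 = 31.

31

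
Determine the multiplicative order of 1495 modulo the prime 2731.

455

The order of 1495 must divide p − 1 = 2730 = 2 · 3 · 5 · 7 · 13.
Divisors: 1, 2, 3, 5, 6, 7, 10, 13, 14, 15, 21, 26, 30, 35, 39, 42, 65, 70, 78, 91, 105, 130, 182, 195, 210, 273, 390, 455, 546, 910, 1365, 2730.
Check each in increasing order: 1495^1 ≡ 1495;  1495^2 ≡ 1067;  1495^3 ≡ 261;  1495^5 ≡ 2656;  1495^6 ≡ 2577;  1495^7 ≡ 1905;  1495^10 ≡ 163;  1495^13 ≡ 1578;  1495^14 ≡ 2257;  1495^15 ≡ 1430;  1495^21 ≡ 991;  1495^26 ≡ 2143;  1495^30 ≡ 2112;  1495^35 ≡ 2729;  1495^39 ≡ 676;  1495^42 ≡ 1652;  1495^65 ≡ 1238;  1495^70 ≡ 4;  1495^78 ≡ 899;  1495^91 ≡ 1233;  1495^105 ≡ 2723;  1495^130 ≡ 553;  1495^182 ≡ 1853;  1495^195 ≡ 1864;  1495^210 ≡ 64;  1495^273 ≡ 1633;  1495^390 ≡ 664;  1495^455 ≡ 1.
Smallest exponent giving 1 is 455.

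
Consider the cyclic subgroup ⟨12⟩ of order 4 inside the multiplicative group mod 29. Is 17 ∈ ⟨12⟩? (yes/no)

yes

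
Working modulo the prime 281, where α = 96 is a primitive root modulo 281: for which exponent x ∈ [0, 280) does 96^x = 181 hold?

200

Baby-step giant-step with m = ceil(sqrt(280)) = 17.
Baby table (96^j mod 281 for j=0..16):
  0:1  1:96  2:224  3:148  4:158  5:275  6:267  7:61
  8:236  9:176  10:36  11:84  12:196  13:270  14:68  15:65
  16:58
Giant step factor: 96^(-17) ≡ 27 (mod 281).
Scan 181·27^i mod 281 for i = 0, 1, …:
  i=0: 181   i=1: 110   i=2: 160   i=3: 105
  i=4: 25   i=5: 113   i=6: 241   i=7: 44
  i=8: 64   i=9: 42   i=10: 10   i=11: 270
Match at i=11, j=13: x = 11·17 + 13 = 200.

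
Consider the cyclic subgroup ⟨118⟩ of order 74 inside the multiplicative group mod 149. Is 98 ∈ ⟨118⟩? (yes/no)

no

98 ∈ ⟨118⟩ iff 98^74 ≡ 1 (mod 149), since |⟨118⟩| = 74.
98^74 mod 149 = 148.
Since 148 ≠ 1, 98 does not lie in the subgroup.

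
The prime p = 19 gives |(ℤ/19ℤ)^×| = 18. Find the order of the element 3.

18

The order of 3 must divide p − 1 = 18 = 2 · 3^2.
Divisors: 1, 2, 3, 6, 9, 18.
Check each in increasing order: 3^1 ≡ 3;  3^2 ≡ 9;  3^3 ≡ 8;  3^6 ≡ 7;  3^9 ≡ 18;  3^18 ≡ 1.
Smallest exponent giving 1 is 18.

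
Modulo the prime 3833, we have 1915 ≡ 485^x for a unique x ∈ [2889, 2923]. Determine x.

2907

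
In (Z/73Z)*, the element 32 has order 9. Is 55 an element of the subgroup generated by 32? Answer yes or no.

yes

⟨32⟩ has order 9; its elements mod 73 are {1, 2, 4, 8, 16, 32, 37, 55, 64}.
55 is in this set.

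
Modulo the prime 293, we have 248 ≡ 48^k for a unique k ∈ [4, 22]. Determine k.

Compute 48^4 mod 293 = 135, then multiply by 48 repeatedly:
  48^4=135  48^5=34  48^6=167  48^7=105  48^8=59
  48^9=195  48^10=277  48^11=111  48^12=54  48^13=248
Found 248 at exponent 13.

13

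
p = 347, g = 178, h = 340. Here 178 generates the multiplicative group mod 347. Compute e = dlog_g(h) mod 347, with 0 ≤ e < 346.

Baby-step giant-step with m = ceil(sqrt(346)) = 19.
Baby table (178^j mod 347 for j=0..18):
  0:1  1:178  2:107  3:308  4:345  5:338  6:133  7:78
  8:4  9:18  10:81  11:191  12:339  13:311  14:185  15:312
  16:16  17:72  18:324
Giant step factor: 178^(-19) ≡ 233 (mod 347).
Scan 340·233^i mod 347 for i = 0, 1, …:
  i=0: 340   i=1: 104   i=2: 289   i=3: 19
  i=4: 263   i=5: 207   i=6: 345
Match at i=6, j=4: e = 6·19 + 4 = 118.

118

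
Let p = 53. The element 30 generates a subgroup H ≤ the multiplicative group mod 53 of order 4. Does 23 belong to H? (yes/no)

yes

23 ∈ ⟨30⟩ iff 23^4 ≡ 1 (mod 53), since |⟨30⟩| = 4.
23^4 mod 53 = 1.
Since 1 = 1, 23 lies in the subgroup.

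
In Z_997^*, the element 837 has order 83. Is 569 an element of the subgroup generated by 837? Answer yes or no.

no

569 ∈ ⟨837⟩ iff 569^83 ≡ 1 (mod 997), since |⟨837⟩| = 83.
569^83 mod 997 = 305.
Since 305 ≠ 1, 569 does not lie in the subgroup.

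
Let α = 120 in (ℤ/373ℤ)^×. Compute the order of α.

186

The order of 120 must divide p − 1 = 372 = 2^2 · 3 · 31.
Divisors: 1, 2, 3, 4, 6, 12, 31, 62, 93, 124, 186, 372.
Check each in increasing order: 120^1 ≡ 120;  120^2 ≡ 226;  120^3 ≡ 264;  120^4 ≡ 348;  120^6 ≡ 318;  120^12 ≡ 41;  120^31 ≡ 285;  120^62 ≡ 284;  120^93 ≡ 372;  120^124 ≡ 88;  120^186 ≡ 1.
Smallest exponent giving 1 is 186.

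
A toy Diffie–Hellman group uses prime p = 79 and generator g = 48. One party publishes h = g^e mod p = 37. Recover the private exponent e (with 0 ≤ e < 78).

Baby-step giant-step with m = ceil(sqrt(78)) = 9.
Baby table (48^j mod 79 for j=0..8):
  0:1  1:48  2:13  3:71  4:11  5:54  6:64  7:70
  8:42
Giant step factor: 48^(-9) ≡ 27 (mod 79).
Scan 37·27^i mod 79 for i = 0, 1, …:
  i=0: 37   i=1: 51   i=2: 34   i=3: 49
  i=4: 59   i=5: 13
Match at i=5, j=2: e = 5·9 + 2 = 47.

47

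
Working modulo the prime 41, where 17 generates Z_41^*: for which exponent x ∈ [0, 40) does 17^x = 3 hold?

15

Successive powers of 17 modulo 41:
  17^0=1  17^1=17  17^2=2  17^3=34  17^4=4  17^5=27
  17^6=8  17^7=13  17^8=16  17^9=26  17^10=32  17^11=11
  17^12=23  17^13=22  17^14=5  17^15=3
So 17^15 ≡ 3 (mod 41), giving x = 15.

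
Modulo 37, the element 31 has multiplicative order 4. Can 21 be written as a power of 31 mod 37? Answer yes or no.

⟨31⟩ has order 4; its elements mod 37 are {1, 6, 31, 36}.
21 is not in this set.

no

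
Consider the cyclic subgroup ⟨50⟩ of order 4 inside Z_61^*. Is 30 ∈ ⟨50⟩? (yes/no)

⟨50⟩ has order 4; its elements mod 61 are {1, 11, 50, 60}.
30 is not in this set.

no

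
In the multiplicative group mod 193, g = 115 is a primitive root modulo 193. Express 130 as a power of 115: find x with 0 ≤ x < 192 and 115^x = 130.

80

Baby-step giant-step with m = ceil(sqrt(192)) = 14.
Baby table (115^j mod 193 for j=0..13):
  0:1  1:115  2:101  3:35  4:165  5:61  6:67  7:178
  8:12  9:29  10:54  11:34  12:50  13:153
Giant step factor: 115^(-14) ≡ 187 (mod 193).
Scan 130·187^i mod 193 for i = 0, 1, …:
  i=0: 130   i=1: 185   i=2: 48   i=3: 98
  i=4: 184   i=5: 54
Match at i=5, j=10: x = 5·14 + 10 = 80.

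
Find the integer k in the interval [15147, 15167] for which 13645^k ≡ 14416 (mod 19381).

15152

Compute 13645^15147 mod 19381 = 6014, then multiply by 13645 repeatedly:
  13645^15147=6014  13645^15148=1876  13645^15149=15100  13645^15150=89  13645^15151=12783
  13645^15152=14416
Found 14416 at exponent 15152.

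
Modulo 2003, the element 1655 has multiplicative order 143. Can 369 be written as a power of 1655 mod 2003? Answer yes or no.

no

369 ∈ ⟨1655⟩ iff 369^143 ≡ 1 (mod 2003), since |⟨1655⟩| = 143.
369^143 mod 2003 = 1518.
Since 1518 ≠ 1, 369 does not lie in the subgroup.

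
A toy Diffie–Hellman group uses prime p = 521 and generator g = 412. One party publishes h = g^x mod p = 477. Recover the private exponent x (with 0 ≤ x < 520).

Baby-step giant-step with m = ceil(sqrt(520)) = 23.
Baby table (412^j mod 521 for j=0..22):
  0:1  1:412  2:419  3:177  4:505  5:181  6:69  7:294
  8:256  9:230  10:459  11:506  12:72  13:488  14:471  15:240
  16:411  17:7  18:279  19:328  20:197  21:409  22:225
Giant step factor: 412^(-23) ≡ 425 (mod 521).
Scan 477·425^i mod 521 for i = 0, 1, …:
  i=0: 477   i=1: 56   i=2: 355   i=3: 306
  i=4: 321   i=5: 444   i=6: 98   i=7: 491
  i=8: 275   i=9: 171   i=10: 256
Match at i=10, j=8: x = 10·23 + 8 = 238.

238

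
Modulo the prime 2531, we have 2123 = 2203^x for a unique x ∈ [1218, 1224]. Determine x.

1222

Compute 2203^1218 mod 2531 = 1644, then multiply by 2203 repeatedly:
  2203^1218=1644  2203^1219=2402  2203^1220=1816  2203^1221=1668  2203^1222=2123
Found 2123 at exponent 1222.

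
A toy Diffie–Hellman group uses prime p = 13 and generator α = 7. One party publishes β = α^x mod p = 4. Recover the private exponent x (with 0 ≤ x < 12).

Successive powers of 7 modulo 13:
  7^0=1  7^1=7  7^2=10  7^3=5  7^4=9  7^5=11
  7^6=12  7^7=6  7^8=3  7^9=8  7^10=4
So 7^10 ≡ 4 (mod 13), giving x = 10.

10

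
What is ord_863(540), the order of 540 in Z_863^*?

862

The order of 540 must divide p − 1 = 862 = 2 · 431.
Divisors: 1, 2, 431, 862.
Check each in increasing order: 540^1 ≡ 540;  540^2 ≡ 769;  540^431 ≡ 862;  540^862 ≡ 1.
Smallest exponent giving 1 is 862.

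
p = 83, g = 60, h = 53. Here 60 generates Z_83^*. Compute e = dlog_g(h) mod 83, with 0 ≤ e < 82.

Successive powers of 60 modulo 83:
  60^0=1  60^1=60  60^2=31  60^3=34  60^4=48  60^5=58
  60^6=77  60^7=55  60^8=63  60^9=45  60^10=44  60^11=67
  60^12=36  60^13=2  60^14=37  60^15=62  60^16=68  60^17=13
  60^18=33  60^19=71  60^20=27  60^21=43  60^22=7  60^23=5
  60^24=51  60^25=72  60^26=4  60^27=74  60^28=41  60^29=53
So 60^29 ≡ 53 (mod 83), giving e = 29.

29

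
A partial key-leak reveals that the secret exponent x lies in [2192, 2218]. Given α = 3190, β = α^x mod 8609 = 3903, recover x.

Compute 3190^2192 mod 8609 = 100, then multiply by 3190 repeatedly:
  3190^2192=100  3190^2193=467  3190^2194=373  3190^2195=1828  3190^2196=3027
  3190^2197=5441  3190^2198=1046  3190^2199=5057  3190^2200=7173  3190^2201=7757
  3190^2202=2564  3190^2203=610  3190^2204=266  3190^2205=4858  3190^2206=820
  3190^2207=7273  3190^2208=8224  3190^2209=2937  3190^2210=2438  3190^2211=3293
  3190^2212=1690  3190^2213=1866  3190^2214=3721  3190^2215=6788  3190^2216=2085
  3190^2217=5002  3190^2218=3903
Found 3903 at exponent 2218.

2218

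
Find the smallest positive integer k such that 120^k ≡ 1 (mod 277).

The order of 120 must divide p − 1 = 276 = 2^2 · 3 · 23.
Divisors: 1, 2, 3, 4, 6, 12, 23, 46, 69, 92, 138, 276.
Check each in increasing order: 120^1 ≡ 120;  120^2 ≡ 273;  120^3 ≡ 74;  120^4 ≡ 16;  120^6 ≡ 213;  120^12 ≡ 218;  120^23 ≡ 276;  120^46 ≡ 1.
Smallest exponent giving 1 is 46.

46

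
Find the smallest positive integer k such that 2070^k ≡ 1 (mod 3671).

367

The order of 2070 must divide p − 1 = 3670 = 2 · 5 · 367.
Divisors: 1, 2, 5, 10, 367, 734, 1835, 3670.
Check each in increasing order: 2070^1 ≡ 2070;  2070^2 ≡ 843;  2070^5 ≡ 310;  2070^10 ≡ 654;  2070^367 ≡ 1.
Smallest exponent giving 1 is 367.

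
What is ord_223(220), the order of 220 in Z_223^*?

The order of 220 must divide p − 1 = 222 = 2 · 3 · 37.
Divisors: 1, 2, 3, 6, 37, 74, 111, 222.
Check each in increasing order: 220^1 ≡ 220;  220^2 ≡ 9;  220^3 ≡ 196;  220^6 ≡ 60;  220^37 ≡ 39;  220^74 ≡ 183;  220^111 ≡ 1.
Smallest exponent giving 1 is 111.

111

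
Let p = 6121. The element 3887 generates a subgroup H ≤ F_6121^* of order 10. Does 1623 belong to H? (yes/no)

⟨3887⟩ has order 10; its elements mod 6121 are {1, 748, 2141, 2234, 2493, 3628, 3887, 3980, 5373, 6120}.
1623 is not in this set.

no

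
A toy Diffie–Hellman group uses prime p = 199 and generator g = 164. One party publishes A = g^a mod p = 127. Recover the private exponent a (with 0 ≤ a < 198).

Baby-step giant-step with m = ceil(sqrt(198)) = 15.
Baby table (164^j mod 199 for j=0..14):
  0:1  1:164  2:31  3:109  4:165  5:195  6:140  7:75
  8:161  9:136  10:16  11:37  12:98  13:152  14:53
Giant step factor: 164^(-15) ≡ 171 (mod 199).
Scan 127·171^i mod 199 for i = 0, 1, …:
  i=0: 127   i=1: 26   i=2: 68   i=3: 86
  i=4: 179   i=5: 162   i=6: 41   i=7: 46
  i=8: 105   i=9: 45   i=10: 133   i=11: 57
  i=12: 195
Match at i=12, j=5: a = 12·15 + 5 = 185.

185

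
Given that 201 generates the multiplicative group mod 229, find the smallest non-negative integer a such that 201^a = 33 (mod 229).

206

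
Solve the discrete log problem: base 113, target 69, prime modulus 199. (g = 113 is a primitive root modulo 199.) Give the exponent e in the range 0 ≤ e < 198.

193

Baby-step giant-step with m = ceil(sqrt(198)) = 15.
Baby table (113^j mod 199 for j=0..14):
  0:1  1:113  2:33  3:147  4:94  5:75  6:117  7:87
  8:80  9:85  10:53  11:19  12:157  13:30  14:7
Giant step factor: 113^(-15) ≡ 159 (mod 199).
Scan 69·159^i mod 199 for i = 0, 1, …:
  i=0: 69   i=1: 26   i=2: 154   i=3: 9
  i=4: 38   i=5: 72   i=6: 105   i=7: 178
  i=8: 44   i=9: 31   i=10: 153   i=11: 49
  i=12: 30
Match at i=12, j=13: e = 12·15 + 13 = 193.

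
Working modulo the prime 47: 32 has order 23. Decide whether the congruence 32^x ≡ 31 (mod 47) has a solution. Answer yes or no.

no

31 ∈ ⟨32⟩ iff 31^23 ≡ 1 (mod 47), since |⟨32⟩| = 23.
31^23 mod 47 = 46.
Since 46 ≠ 1, 31 does not lie in the subgroup.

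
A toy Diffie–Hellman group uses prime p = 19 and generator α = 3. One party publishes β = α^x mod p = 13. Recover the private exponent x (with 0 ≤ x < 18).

Successive powers of 3 modulo 19:
  3^0=1  3^1=3  3^2=9  3^3=8  3^4=5  3^5=15
  3^6=7  3^7=2  3^8=6  3^9=18  3^10=16  3^11=10
  3^12=11  3^13=14  3^14=4  3^15=12  3^16=17  3^17=13
So 3^17 ≡ 13 (mod 19), giving x = 17.

17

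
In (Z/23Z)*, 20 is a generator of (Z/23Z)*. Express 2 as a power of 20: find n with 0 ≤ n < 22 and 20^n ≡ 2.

18

Successive powers of 20 modulo 23:
  20^0=1  20^1=20  20^2=9  20^3=19  20^4=12  20^5=10
  20^6=16  20^7=21  20^8=6  20^9=5  20^10=8  20^11=22
  20^12=3  20^13=14  20^14=4  20^15=11  20^16=13  20^17=7
  20^18=2
So 20^18 ≡ 2 (mod 23), giving n = 18.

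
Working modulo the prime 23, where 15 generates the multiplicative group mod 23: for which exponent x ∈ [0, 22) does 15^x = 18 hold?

Successive powers of 15 modulo 23:
  15^0=1  15^1=15  15^2=18
So 15^2 ≡ 18 (mod 23), giving x = 2.

2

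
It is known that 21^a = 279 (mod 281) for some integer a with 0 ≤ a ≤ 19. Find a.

8

Compute 21^0 mod 281 = 1, then multiply by 21 repeatedly:
  21^0=1  21^1=21  21^2=160  21^3=269  21^4=29
  21^5=47  21^6=144  21^7=214  21^8=279
Found 279 at exponent 8.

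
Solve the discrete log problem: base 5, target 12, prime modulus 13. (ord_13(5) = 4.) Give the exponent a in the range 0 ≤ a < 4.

2

Successive powers of 5 modulo 13:
  5^0=1  5^1=5  5^2=12
So 5^2 ≡ 12 (mod 13), giving a = 2.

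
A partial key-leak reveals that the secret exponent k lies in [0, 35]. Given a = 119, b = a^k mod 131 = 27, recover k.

Compute 119^0 mod 131 = 1, then multiply by 119 repeatedly:
  119^0=1  119^1=119  119^2=13  119^3=106  119^4=38
  119^5=68  119^6=101  119^7=98  119^8=3  119^9=95
  119^10=39  119^11=56  119^12=114  119^13=73  119^14=41
  119^15=32  119^16=9  119^17=23  119^18=117  119^19=37
  119^20=80  119^21=88  119^22=123  119^23=96  119^24=27
Found 27 at exponent 24.

24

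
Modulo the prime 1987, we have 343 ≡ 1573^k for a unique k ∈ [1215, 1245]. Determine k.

Compute 1573^1215 mod 1987 = 1242, then multiply by 1573 repeatedly:
  1573^1215=1242  1573^1216=445  1573^1217=561  1573^1218=225  1573^1219=239
  1573^1220=404  1573^1221=1639  1573^1222=1008  1573^1223=1945  1573^1224=1492
  1573^1225=269  1573^1226=1893  1573^1227=1163  1573^1228=1359  1573^1229=1682
  1573^1230=1089  1573^1231=203  1573^1232=1399  1573^1233=1018  1573^1234=1779
  1573^1235=671  1573^1236=386  1573^1237=1143  1573^1238=1691  1573^1239=1337
  1573^1240=855  1573^1241=1703  1573^1242=343
Found 343 at exponent 1242.

1242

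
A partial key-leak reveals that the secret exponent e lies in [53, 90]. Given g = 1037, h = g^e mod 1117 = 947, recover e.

Compute 1037^53 mod 1117 = 43, then multiply by 1037 repeatedly:
  1037^53=43  1037^54=1028  1037^55=418  1037^56=70  1037^57=1102
  1037^58=83  1037^59=62  1037^60=625  1037^61=265  1037^62=23
  1037^63=394  1037^64=873  1037^65=531  1037^66=1083  1037^67=486
  1037^68=215  1037^69=672  1037^70=973  1037^71=350  1037^72=1042
  1037^73=415  1037^74=310  1037^75=891  1037^76=208  1037^77=115
  1037^78=853  1037^79=1014  1037^80=421  1037^81=947
Found 947 at exponent 81.

81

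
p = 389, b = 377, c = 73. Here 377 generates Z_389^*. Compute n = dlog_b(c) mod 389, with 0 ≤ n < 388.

Baby-step giant-step with m = ceil(sqrt(388)) = 20.
Baby table (377^j mod 389 for j=0..19):
  0:1  1:377  2:144  3:217  4:119  5:128  6:20  7:149
  8:157  9:61  10:46  11:226  12:11  13:257  14:28  15:53
  16:142  17:241  18:220  19:83
Giant step factor: 377^(-20) ≡ 91 (mod 389).
Scan 73·91^i mod 389 for i = 0, 1, …:
  i=0: 73   i=1: 30   i=2: 7   i=3: 248
  i=4: 6   i=5: 157
Match at i=5, j=8: n = 5·20 + 8 = 108.

108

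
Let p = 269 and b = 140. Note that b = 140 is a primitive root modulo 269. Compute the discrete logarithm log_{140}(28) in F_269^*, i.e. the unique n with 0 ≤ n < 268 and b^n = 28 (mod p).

185

Baby-step giant-step with m = ceil(sqrt(268)) = 17.
Baby table (140^j mod 269 for j=0..16):
  0:1  1:140  2:232  3:200  4:24  5:132  6:188  7:227
  8:38  9:209  10:208  11:68  12:105  13:174  14:150  15:18
  16:99
Giant step factor: 140^(-17) ≡ 145 (mod 269).
Scan 28·145^i mod 269 for i = 0, 1, …:
  i=0: 28   i=1: 25   i=2: 128   i=3: 268
  i=4: 124   i=5: 226   i=6: 221   i=7: 34
  i=8: 88   i=9: 117   i=10: 18
Match at i=10, j=15: n = 10·17 + 15 = 185.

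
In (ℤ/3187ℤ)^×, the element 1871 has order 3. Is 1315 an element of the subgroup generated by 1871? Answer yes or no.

1315 ∈ ⟨1871⟩ iff 1315^3 ≡ 1 (mod 3187), since |⟨1871⟩| = 3.
1315^3 mod 3187 = 1.
Since 1 = 1, 1315 lies in the subgroup.

yes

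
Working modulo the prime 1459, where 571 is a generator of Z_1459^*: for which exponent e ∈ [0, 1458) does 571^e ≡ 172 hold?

1187

Baby-step giant-step with m = ceil(sqrt(1458)) = 39.
Baby table (571^j mod 1459 for j=0..38):
  0:1  1:571  2:684  3:1011  4:976  5:1417  6:821  7:452
  8:1308  9:1319  10:305  11:534  12:1442  13:506  14:44  15:321
  16:916  17:714  18:633  19:1070  20:1108  21:921  22:651  23:1135
  24:289  25:152  26:711  27:379  28:477  29:993  30:911  31:777
  32:131  33:392  34:605  35:1131  36:923  37:334  38:1044
Giant step factor: 571^(-39) ≡ 399 (mod 1459).
Scan 172·399^i mod 1459 for i = 0, 1, …:
  i=0: 172   i=1: 55   i=2: 60   i=3: 596
  i=4: 1446   i=5: 649   i=6: 708   i=7: 905
  i=8: 722   i=9: 655     …   i=29: 1384
  i=30: 714
Match at i=30, j=17: e = 30·39 + 17 = 1187.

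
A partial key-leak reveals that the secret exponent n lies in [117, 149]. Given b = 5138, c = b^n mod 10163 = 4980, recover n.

Compute 5138^117 mod 10163 = 3923, then multiply by 5138 repeatedly:
  5138^117=3923  5138^118=3145  5138^119=10003  5138^120=1123  5138^121=7553
  5138^122=4980
Found 4980 at exponent 122.

122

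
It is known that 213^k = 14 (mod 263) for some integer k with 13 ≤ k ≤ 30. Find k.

Compute 213^13 mod 263 = 14, then multiply by 213 repeatedly:
  213^13=14
Found 14 at exponent 13.

13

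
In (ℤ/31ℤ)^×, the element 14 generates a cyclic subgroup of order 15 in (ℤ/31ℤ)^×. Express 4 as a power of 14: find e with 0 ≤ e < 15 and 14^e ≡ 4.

9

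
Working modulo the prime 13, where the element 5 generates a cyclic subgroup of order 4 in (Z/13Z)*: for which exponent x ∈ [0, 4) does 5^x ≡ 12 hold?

Successive powers of 5 modulo 13:
  5^0=1  5^1=5  5^2=12
So 5^2 ≡ 12 (mod 13), giving x = 2.

2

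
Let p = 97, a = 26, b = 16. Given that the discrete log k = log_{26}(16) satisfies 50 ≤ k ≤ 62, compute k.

56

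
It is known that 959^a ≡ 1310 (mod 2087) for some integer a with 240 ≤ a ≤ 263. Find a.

261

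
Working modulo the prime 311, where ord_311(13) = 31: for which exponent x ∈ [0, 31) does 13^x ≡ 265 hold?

29

Successive powers of 13 modulo 311:
  13^0=1  13^1=13  13^2=169  13^3=20  13^4=260  13^5=270
  13^6=89  13^7=224  13^8=113  13^9=225  13^10=126  13^11=83
  13^12=146  13^13=32  13^14=105  13^15=121  13^16=18  13^17=234
  13^18=243  13^19=49  13^20=15  13^21=195  13^22=47  13^23=300
  13^24=168  13^25=7  13^26=91  13^27=250  13^28=140  13^29=265
So 13^29 ≡ 265 (mod 311), giving x = 29.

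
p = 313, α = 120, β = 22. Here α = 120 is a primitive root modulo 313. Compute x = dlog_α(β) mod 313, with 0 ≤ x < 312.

Baby-step giant-step with m = ceil(sqrt(312)) = 18.
Baby table (120^j mod 313 for j=0..17):
  0:1  1:120  2:2  3:240  4:4  5:167  6:8  7:21
  8:16  9:42  10:32  11:84  12:64  13:168  14:128  15:23
  16:256  17:46
Giant step factor: 120^(-18) ≡ 151 (mod 313).
Scan 22·151^i mod 313 for i = 0, 1, …:
  i=0: 22   i=1: 192   i=2: 196   i=3: 174
  i=4: 295   i=5: 99   i=6: 238   i=7: 256
Match at i=7, j=16: x = 7·18 + 16 = 142.

142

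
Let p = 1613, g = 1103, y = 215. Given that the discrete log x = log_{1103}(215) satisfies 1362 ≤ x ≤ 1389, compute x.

1362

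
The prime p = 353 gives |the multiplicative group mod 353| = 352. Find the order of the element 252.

32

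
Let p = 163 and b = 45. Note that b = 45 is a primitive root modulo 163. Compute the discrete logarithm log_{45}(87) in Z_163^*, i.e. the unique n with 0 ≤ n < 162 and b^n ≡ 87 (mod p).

Baby-step giant-step with m = ceil(sqrt(162)) = 13.
Baby table (45^j mod 163 for j=0..12):
  0:1  1:45  2:69  3:8  4:34  5:63  6:64  7:109
  8:15  9:23  10:57  11:120  12:21
Giant step factor: 45^(-13) ≡ 79 (mod 163).
Scan 87·79^i mod 163 for i = 0, 1, …:
  i=0: 87   i=1: 27   i=2: 14   i=3: 128
  i=4: 6   i=5: 148   i=6: 119   i=7: 110
  i=8: 51   i=9: 117   i=10: 115   i=11: 120
Match at i=11, j=11: n = 11·13 + 11 = 154.

154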